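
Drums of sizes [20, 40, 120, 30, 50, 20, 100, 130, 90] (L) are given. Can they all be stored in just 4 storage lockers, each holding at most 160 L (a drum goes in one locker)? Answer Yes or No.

A valid assignment using 4 storage lockers:
  locker 1: 130 + 30 = 160
  locker 2: 120 + 40 = 160
  locker 3: 100 + 50 = 150
  locker 4: 90 + 20 + 20 = 130
Every load is within 160 L, so 4 storage lockers suffice.

Yes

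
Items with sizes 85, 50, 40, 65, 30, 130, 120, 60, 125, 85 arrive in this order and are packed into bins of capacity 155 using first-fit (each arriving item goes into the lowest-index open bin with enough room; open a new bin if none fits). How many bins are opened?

  85 → bin 1 (new)  [load 85/155]
  50 → bin 1  [load 135/155]
  40 → bin 2 (new)  [load 40/155]
  65 → bin 2  [load 105/155]
  30 → bin 2  [load 135/155]
  130 → bin 3 (new)  [load 130/155]
  120 → bin 4 (new)  [load 120/155]
  60 → bin 5 (new)  [load 60/155]
  125 → bin 6 (new)  [load 125/155]
  85 → bin 5  [load 145/155]
6 bins opened.

6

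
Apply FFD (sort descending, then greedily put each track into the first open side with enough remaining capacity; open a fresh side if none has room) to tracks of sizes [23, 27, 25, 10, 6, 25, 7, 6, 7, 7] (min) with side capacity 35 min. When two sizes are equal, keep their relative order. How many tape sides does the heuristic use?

Sorted descending: 27, 25, 25, 23, 10, 7, 7, 7, 6, 6.
  27 → side 1 (new)  [load 27/35]
  25 → side 2 (new)  [load 25/35]
  25 → side 3 (new)  [load 25/35]
  23 → side 4 (new)  [load 23/35]
  10 → side 2  [load 35/35]
  7 → side 1  [load 34/35]
  7 → side 3  [load 32/35]
  7 → side 4  [load 30/35]
  6 → side 5 (new)  [load 6/35]
  6 → side 5  [load 12/35]
5 tape sides opened.

5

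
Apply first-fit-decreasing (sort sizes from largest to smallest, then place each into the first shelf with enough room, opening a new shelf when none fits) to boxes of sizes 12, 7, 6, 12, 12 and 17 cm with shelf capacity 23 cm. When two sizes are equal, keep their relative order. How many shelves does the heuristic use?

4

Sorted descending: 17, 12, 12, 12, 7, 6.
  17 → shelf 1 (new)  [load 17/23]
  12 → shelf 2 (new)  [load 12/23]
  12 → shelf 3 (new)  [load 12/23]
  12 → shelf 4 (new)  [load 12/23]
  7 → shelf 2  [load 19/23]
  6 → shelf 1  [load 23/23]
4 shelves opened.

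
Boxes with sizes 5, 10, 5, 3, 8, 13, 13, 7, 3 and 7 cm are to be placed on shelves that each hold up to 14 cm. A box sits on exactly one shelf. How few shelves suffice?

6

Total = 13 + 13 + 10 + 8 + 7 + 7 + 5 + 5 + 3 + 3 = 74 cm.
Lower bound: ⌈74/14⌉ = 6 shelves.
A packing using 6 shelves:
  shelf 1: 13 = 13
  shelf 2: 13 = 13
  shelf 3: 10 + 3 = 13
  shelf 4: 8 + 5 = 13
  shelf 5: 7 + 7 = 14
  shelf 6: 5 + 3 = 8
This matches the lower bound, so 6 is optimal.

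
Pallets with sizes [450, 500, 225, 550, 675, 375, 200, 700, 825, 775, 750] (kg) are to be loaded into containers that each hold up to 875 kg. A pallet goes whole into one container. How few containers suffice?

Total = 825 + 775 + 750 + 700 + 675 + 550 + 500 + 450 + 375 + 225 + 200 = 6025 kg.
Lower bound: ⌈6025/875⌉ = 7 containers.
Also, 8 pallets each exceed 875/2 kg, and no two of those can share a container, so at least 8 containers are needed.
A packing using 8 containers:
  container 1: 825 = 825
  container 2: 775 = 775
  container 3: 750 = 750
  container 4: 700 = 700
  container 5: 675 + 200 = 875
  container 6: 550 + 225 = 775
  container 7: 500 + 375 = 875
  container 8: 450 = 450
This matches the lower bound, so 8 is optimal.

8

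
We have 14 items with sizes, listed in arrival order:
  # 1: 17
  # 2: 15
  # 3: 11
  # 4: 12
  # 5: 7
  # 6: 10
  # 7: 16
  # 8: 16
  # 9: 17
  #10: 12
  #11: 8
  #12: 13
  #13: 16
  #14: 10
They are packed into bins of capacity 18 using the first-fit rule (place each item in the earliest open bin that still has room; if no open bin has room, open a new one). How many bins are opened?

  17 → bin 1 (new)  [load 17/18]
  15 → bin 2 (new)  [load 15/18]
  11 → bin 3 (new)  [load 11/18]
  12 → bin 4 (new)  [load 12/18]
  7 → bin 3  [load 18/18]
  10 → bin 5 (new)  [load 10/18]
  16 → bin 6 (new)  [load 16/18]
  16 → bin 7 (new)  [load 16/18]
  17 → bin 8 (new)  [load 17/18]
  12 → bin 9 (new)  [load 12/18]
  8 → bin 5  [load 18/18]
  13 → bin 10 (new)  [load 13/18]
  16 → bin 11 (new)  [load 16/18]
  10 → bin 12 (new)  [load 10/18]
12 bins opened.

12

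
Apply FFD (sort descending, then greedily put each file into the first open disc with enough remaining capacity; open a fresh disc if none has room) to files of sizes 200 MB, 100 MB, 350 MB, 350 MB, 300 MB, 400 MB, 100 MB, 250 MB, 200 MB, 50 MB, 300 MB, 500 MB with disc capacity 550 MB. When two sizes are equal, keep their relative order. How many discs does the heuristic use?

6

Sorted descending: 500, 400, 350, 350, 300, 300, 250, 200, 200, 100, 100, 50.
  500 → disc 1 (new)  [load 500/550]
  400 → disc 2 (new)  [load 400/550]
  350 → disc 3 (new)  [load 350/550]
  350 → disc 4 (new)  [load 350/550]
  300 → disc 5 (new)  [load 300/550]
  300 → disc 6 (new)  [load 300/550]
  250 → disc 5  [load 550/550]
  200 → disc 3  [load 550/550]
  200 → disc 4  [load 550/550]
  100 → disc 2  [load 500/550]
  100 → disc 6  [load 400/550]
  50 → disc 1  [load 550/550]
6 discs opened.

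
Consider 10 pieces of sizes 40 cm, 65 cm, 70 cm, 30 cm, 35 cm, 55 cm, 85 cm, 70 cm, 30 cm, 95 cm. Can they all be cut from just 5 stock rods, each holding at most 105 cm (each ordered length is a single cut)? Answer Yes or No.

Total = 575 cm; ⌈575/105⌉ = 6.
At least 6 stock rods are required, but only 5 are allowed.

No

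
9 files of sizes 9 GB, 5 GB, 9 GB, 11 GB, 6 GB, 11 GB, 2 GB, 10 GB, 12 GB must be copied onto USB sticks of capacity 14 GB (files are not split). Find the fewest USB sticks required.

Total = 12 + 11 + 11 + 10 + 9 + 9 + 6 + 5 + 2 = 75 GB.
Lower bound: ⌈75/14⌉ = 6 USB sticks.
A packing using 7 USB sticks:
  USB stick 1: 12 + 2 = 14
  USB stick 2: 11 = 11
  USB stick 3: 11 = 11
  USB stick 4: 10 = 10
  USB stick 5: 9 + 5 = 14
  USB stick 6: 9 = 9
  USB stick 7: 6 = 6
No arrangement into 6 USB sticks stays within capacity, so 7 is optimal.

7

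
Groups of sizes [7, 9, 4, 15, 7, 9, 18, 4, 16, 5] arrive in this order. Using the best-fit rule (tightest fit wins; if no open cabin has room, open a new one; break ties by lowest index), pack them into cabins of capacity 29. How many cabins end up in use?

  7 → cabin 1 (new)  [load 7/29]
  9 → cabin 1  [load 16/29]
  4 → cabin 1  [load 20/29]
  15 → cabin 2 (new)  [load 15/29]
  7 → cabin 1  [load 27/29]
  9 → cabin 2  [load 24/29]
  18 → cabin 3 (new)  [load 18/29]
  4 → cabin 2  [load 28/29]
  16 → cabin 4 (new)  [load 16/29]
  5 → cabin 3  [load 23/29]
4 cabins opened.

4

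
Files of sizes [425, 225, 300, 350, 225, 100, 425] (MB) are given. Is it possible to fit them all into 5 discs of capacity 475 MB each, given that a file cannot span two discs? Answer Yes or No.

Yes

A valid assignment using 5 discs:
  disc 1: 425 = 425
  disc 2: 425 = 425
  disc 3: 350 + 100 = 450
  disc 4: 300 = 300
  disc 5: 225 + 225 = 450
Every load is within 475 MB, so 5 discs suffice.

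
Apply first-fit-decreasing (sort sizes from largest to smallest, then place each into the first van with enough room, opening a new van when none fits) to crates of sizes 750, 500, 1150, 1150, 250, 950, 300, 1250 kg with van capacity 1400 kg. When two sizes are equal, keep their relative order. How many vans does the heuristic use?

5

Sorted descending: 1250, 1150, 1150, 950, 750, 500, 300, 250.
  1250 → van 1 (new)  [load 1250/1400]
  1150 → van 2 (new)  [load 1150/1400]
  1150 → van 3 (new)  [load 1150/1400]
  950 → van 4 (new)  [load 950/1400]
  750 → van 5 (new)  [load 750/1400]
  500 → van 5  [load 1250/1400]
  300 → van 4  [load 1250/1400]
  250 → van 2  [load 1400/1400]
5 vans opened.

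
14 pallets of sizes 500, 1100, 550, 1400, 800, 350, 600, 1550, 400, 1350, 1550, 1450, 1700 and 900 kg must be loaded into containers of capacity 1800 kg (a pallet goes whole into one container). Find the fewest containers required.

Total = 1700 + 1550 + 1550 + 1450 + 1400 + 1350 + 1100 + 900 + 800 + 600 + 550 + 500 + 400 + 350 = 14200 kg.
Lower bound: ⌈14200/1800⌉ = 8 containers.
A packing using 9 containers:
  container 1: 1700 = 1700
  container 2: 1550 = 1550
  container 3: 1550 = 1550
  container 4: 1450 + 350 = 1800
  container 5: 1400 + 400 = 1800
  container 6: 1350 = 1350
  container 7: 1100 + 600 = 1700
  container 8: 900 + 800 = 1700
  container 9: 550 + 500 = 1050
No arrangement into 8 containers stays within capacity, so 9 is optimal.

9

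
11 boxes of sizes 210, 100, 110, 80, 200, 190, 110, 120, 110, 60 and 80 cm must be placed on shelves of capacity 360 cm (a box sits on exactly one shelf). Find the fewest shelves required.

Total = 210 + 200 + 190 + 120 + 110 + 110 + 110 + 100 + 80 + 80 + 60 = 1370 cm.
Lower bound: ⌈1370/360⌉ = 4 shelves.
A packing using 4 shelves:
  shelf 1: 210 + 120 = 330
  shelf 2: 200 + 80 + 80 = 360
  shelf 3: 190 + 110 + 60 = 360
  shelf 4: 110 + 110 + 100 = 320
This matches the lower bound, so 4 is optimal.

4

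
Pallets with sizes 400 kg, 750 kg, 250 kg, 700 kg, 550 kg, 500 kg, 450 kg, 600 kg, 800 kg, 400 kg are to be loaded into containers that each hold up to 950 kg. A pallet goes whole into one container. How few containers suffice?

7

Total = 800 + 750 + 700 + 600 + 550 + 500 + 450 + 400 + 400 + 250 = 5400 kg.
Lower bound: ⌈5400/950⌉ = 6 containers.
A packing using 7 containers:
  container 1: 800 = 800
  container 2: 750 = 750
  container 3: 700 + 250 = 950
  container 4: 600 = 600
  container 5: 550 + 400 = 950
  container 6: 500 + 450 = 950
  container 7: 400 = 400
No arrangement into 6 containers stays within capacity, so 7 is optimal.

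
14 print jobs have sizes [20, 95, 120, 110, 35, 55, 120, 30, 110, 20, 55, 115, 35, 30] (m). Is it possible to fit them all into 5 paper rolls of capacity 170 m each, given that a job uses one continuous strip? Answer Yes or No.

No

Total = 950 m; ⌈950/170⌉ = 6.
At least 6 paper rolls are required, but only 5 are allowed.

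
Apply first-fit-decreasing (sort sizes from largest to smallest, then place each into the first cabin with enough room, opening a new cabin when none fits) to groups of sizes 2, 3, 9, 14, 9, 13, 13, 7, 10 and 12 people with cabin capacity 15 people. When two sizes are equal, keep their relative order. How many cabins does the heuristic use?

8

Sorted descending: 14, 13, 13, 12, 10, 9, 9, 7, 3, 2.
  14 → cabin 1 (new)  [load 14/15]
  13 → cabin 2 (new)  [load 13/15]
  13 → cabin 3 (new)  [load 13/15]
  12 → cabin 4 (new)  [load 12/15]
  10 → cabin 5 (new)  [load 10/15]
  9 → cabin 6 (new)  [load 9/15]
  9 → cabin 7 (new)  [load 9/15]
  7 → cabin 8 (new)  [load 7/15]
  3 → cabin 4  [load 15/15]
  2 → cabin 2  [load 15/15]
8 cabins opened.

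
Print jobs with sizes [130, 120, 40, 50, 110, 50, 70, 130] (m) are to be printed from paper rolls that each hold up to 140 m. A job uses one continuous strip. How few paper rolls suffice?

Total = 130 + 130 + 120 + 110 + 70 + 50 + 50 + 40 = 700 m.
Lower bound: ⌈700/140⌉ = 5 paper rolls.
A packing using 6 paper rolls:
  roll 1: 130 = 130
  roll 2: 130 = 130
  roll 3: 120 = 120
  roll 4: 110 = 110
  roll 5: 70 + 50 = 120
  roll 6: 50 + 40 = 90
No arrangement into 5 paper rolls stays within capacity, so 6 is optimal.

6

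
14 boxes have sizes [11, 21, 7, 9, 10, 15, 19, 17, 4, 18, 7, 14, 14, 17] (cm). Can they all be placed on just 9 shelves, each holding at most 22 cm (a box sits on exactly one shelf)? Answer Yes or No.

Total = 183 cm; ⌈183/22⌉ = 9.
The bound of 9 does not rule out 9, but exhaustive search shows no assignment into 9 shelves of capacity 22 cm exists — the minimum is 10.

No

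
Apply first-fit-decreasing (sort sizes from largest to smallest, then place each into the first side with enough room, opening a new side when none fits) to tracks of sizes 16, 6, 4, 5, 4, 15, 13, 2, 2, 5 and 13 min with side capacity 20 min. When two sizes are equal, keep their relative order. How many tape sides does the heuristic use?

5

Sorted descending: 16, 15, 13, 13, 6, 5, 5, 4, 4, 2, 2.
  16 → side 1 (new)  [load 16/20]
  15 → side 2 (new)  [load 15/20]
  13 → side 3 (new)  [load 13/20]
  13 → side 4 (new)  [load 13/20]
  6 → side 3  [load 19/20]
  5 → side 2  [load 20/20]
  5 → side 4  [load 18/20]
  4 → side 1  [load 20/20]
  4 → side 5 (new)  [load 4/20]
  2 → side 4  [load 20/20]
  2 → side 5  [load 6/20]
5 tape sides opened.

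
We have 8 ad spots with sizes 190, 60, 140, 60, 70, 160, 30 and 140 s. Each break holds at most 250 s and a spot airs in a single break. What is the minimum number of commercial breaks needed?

Total = 190 + 160 + 140 + 140 + 70 + 60 + 60 + 30 = 850 s.
Lower bound: ⌈850/250⌉ = 4 commercial breaks.
A packing using 4 commercial breaks:
  break 1: 190 + 60 = 250
  break 2: 160 + 70 = 230
  break 3: 140 + 60 + 30 = 230
  break 4: 140 = 140
This matches the lower bound, so 4 is optimal.

4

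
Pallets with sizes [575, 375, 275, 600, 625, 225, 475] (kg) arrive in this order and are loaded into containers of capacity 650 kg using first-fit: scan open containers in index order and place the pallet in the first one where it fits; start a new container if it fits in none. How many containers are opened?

6

  575 → container 1 (new)  [load 575/650]
  375 → container 2 (new)  [load 375/650]
  275 → container 2  [load 650/650]
  600 → container 3 (new)  [load 600/650]
  625 → container 4 (new)  [load 625/650]
  225 → container 5 (new)  [load 225/650]
  475 → container 6 (new)  [load 475/650]
6 containers opened.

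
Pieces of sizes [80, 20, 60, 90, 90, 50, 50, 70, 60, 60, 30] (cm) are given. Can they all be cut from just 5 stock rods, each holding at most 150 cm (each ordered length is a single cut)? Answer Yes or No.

A valid assignment using 5 stock rods:
  stock rod 1: 90 + 60 = 150
  stock rod 2: 90 + 60 = 150
  stock rod 3: 80 + 70 = 150
  stock rod 4: 60 + 50 + 30 = 140
  stock rod 5: 50 + 20 = 70
Every load is within 150 cm, so 5 stock rods suffice.

Yes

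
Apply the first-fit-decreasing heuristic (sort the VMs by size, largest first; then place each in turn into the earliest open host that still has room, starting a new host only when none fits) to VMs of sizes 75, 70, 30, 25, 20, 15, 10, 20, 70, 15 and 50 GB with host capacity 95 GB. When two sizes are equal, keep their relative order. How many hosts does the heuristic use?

5

Sorted descending: 75, 70, 70, 50, 30, 25, 20, 20, 15, 15, 10.
  75 → host 1 (new)  [load 75/95]
  70 → host 2 (new)  [load 70/95]
  70 → host 3 (new)  [load 70/95]
  50 → host 4 (new)  [load 50/95]
  30 → host 4  [load 80/95]
  25 → host 2  [load 95/95]
  20 → host 1  [load 95/95]
  20 → host 3  [load 90/95]
  15 → host 4  [load 95/95]
  15 → host 5 (new)  [load 15/95]
  10 → host 5  [load 25/95]
5 hosts opened.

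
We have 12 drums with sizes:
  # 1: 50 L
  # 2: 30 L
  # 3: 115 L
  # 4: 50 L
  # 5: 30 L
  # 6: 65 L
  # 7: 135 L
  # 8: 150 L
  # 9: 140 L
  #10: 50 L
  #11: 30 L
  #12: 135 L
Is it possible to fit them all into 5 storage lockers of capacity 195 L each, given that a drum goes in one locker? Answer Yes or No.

No

Total = 980 L; ⌈980/195⌉ = 6.
At least 6 storage lockers are required, but only 5 are allowed.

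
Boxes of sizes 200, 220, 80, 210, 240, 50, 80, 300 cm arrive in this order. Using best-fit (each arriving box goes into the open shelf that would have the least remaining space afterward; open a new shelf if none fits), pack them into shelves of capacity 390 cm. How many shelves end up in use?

  200 → shelf 1 (new)  [load 200/390]
  220 → shelf 2 (new)  [load 220/390]
  80 → shelf 2  [load 300/390]
  210 → shelf 3 (new)  [load 210/390]
  240 → shelf 4 (new)  [load 240/390]
  50 → shelf 2  [load 350/390]
  80 → shelf 4  [load 320/390]
  300 → shelf 5 (new)  [load 300/390]
5 shelves opened.

5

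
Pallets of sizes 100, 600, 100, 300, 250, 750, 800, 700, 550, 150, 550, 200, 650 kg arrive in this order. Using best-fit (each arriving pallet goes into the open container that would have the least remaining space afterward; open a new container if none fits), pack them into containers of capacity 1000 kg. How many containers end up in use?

  100 → container 1 (new)  [load 100/1000]
  600 → container 1  [load 700/1000]
  100 → container 1  [load 800/1000]
  300 → container 2 (new)  [load 300/1000]
  250 → container 2  [load 550/1000]
  750 → container 3 (new)  [load 750/1000]
  800 → container 4 (new)  [load 800/1000]
  700 → container 5 (new)  [load 700/1000]
  550 → container 6 (new)  [load 550/1000]
  150 → container 1  [load 950/1000]
  550 → container 7 (new)  [load 550/1000]
  200 → container 4  [load 1000/1000]
  650 → container 8 (new)  [load 650/1000]
8 containers opened.

8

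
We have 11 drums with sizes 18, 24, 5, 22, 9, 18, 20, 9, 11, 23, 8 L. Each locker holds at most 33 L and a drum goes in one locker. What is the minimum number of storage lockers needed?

Total = 24 + 23 + 22 + 20 + 18 + 18 + 11 + 9 + 9 + 8 + 5 = 167 L.
Lower bound: ⌈167/33⌉ = 6 storage lockers.
A packing using 6 storage lockers:
  locker 1: 24 + 9 = 33
  locker 2: 23 + 9 = 32
  locker 3: 22 + 11 = 33
  locker 4: 20 + 8 + 5 = 33
  locker 5: 18 = 18
  locker 6: 18 = 18
This matches the lower bound, so 6 is optimal.

6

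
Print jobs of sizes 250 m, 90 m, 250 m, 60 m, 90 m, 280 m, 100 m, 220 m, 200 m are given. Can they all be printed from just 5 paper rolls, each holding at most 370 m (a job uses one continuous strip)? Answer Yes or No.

Yes

A valid assignment using 5 paper rolls:
  roll 1: 280 + 90 = 370
  roll 2: 250 + 100 = 350
  roll 3: 250 + 90 = 340
  roll 4: 220 + 60 = 280
  roll 5: 200 = 200
Every load is within 370 m, so 5 paper rolls suffice.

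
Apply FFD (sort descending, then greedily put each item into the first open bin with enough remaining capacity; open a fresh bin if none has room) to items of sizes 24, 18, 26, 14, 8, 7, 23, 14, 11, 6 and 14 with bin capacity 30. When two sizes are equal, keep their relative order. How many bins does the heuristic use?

6

Sorted descending: 26, 24, 23, 18, 14, 14, 14, 11, 8, 7, 6.
  26 → bin 1 (new)  [load 26/30]
  24 → bin 2 (new)  [load 24/30]
  23 → bin 3 (new)  [load 23/30]
  18 → bin 4 (new)  [load 18/30]
  14 → bin 5 (new)  [load 14/30]
  14 → bin 5  [load 28/30]
  14 → bin 6 (new)  [load 14/30]
  11 → bin 4  [load 29/30]
  8 → bin 6  [load 22/30]
  7 → bin 3  [load 30/30]
  6 → bin 2  [load 30/30]
6 bins opened.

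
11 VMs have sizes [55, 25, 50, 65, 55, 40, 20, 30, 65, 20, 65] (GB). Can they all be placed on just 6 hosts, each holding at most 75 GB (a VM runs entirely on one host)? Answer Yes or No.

Total = 490 GB; ⌈490/75⌉ = 7.
At least 7 hosts are required, but only 6 are allowed.

No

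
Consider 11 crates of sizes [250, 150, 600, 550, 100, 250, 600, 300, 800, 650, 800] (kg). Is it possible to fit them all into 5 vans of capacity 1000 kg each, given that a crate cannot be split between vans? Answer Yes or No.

No

Total = 5050 kg; ⌈5050/1000⌉ = 6.
At least 6 vans are required, but only 5 are allowed.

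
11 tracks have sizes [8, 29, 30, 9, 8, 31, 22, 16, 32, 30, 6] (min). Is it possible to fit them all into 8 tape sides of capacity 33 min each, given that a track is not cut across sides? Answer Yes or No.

Yes

A valid assignment using 8 tape sides:
  side 1: 32 = 32
  side 2: 31 = 31
  side 3: 30 = 30
  side 4: 30 = 30
  side 5: 29 = 29
  side 6: 22 + 9 = 31
  side 7: 16 + 8 + 8 = 32
  side 8: 6 = 6
Every load is within 33 min, so 8 tape sides suffice.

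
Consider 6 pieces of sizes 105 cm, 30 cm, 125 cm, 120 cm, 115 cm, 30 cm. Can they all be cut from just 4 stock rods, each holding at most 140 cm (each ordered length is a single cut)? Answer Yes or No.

Total = 525 cm; ⌈525/140⌉ = 4.
The bound of 4 does not rule out 4, but exhaustive search shows no assignment into 4 stock rods of capacity 140 cm exists — the minimum is 5.

No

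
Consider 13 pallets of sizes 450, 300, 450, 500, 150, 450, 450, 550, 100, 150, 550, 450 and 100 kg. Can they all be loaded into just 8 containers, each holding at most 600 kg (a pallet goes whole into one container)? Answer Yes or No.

Total = 4650 kg; ⌈4650/600⌉ = 8.
The bound of 8 does not rule out 8, but exhaustive search shows no assignment into 8 containers of capacity 600 kg exists — the minimum is 9.

No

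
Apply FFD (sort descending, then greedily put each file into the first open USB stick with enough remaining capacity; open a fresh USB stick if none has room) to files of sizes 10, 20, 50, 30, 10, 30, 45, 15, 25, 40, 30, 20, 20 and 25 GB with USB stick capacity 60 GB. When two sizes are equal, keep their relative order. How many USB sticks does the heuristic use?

7

Sorted descending: 50, 45, 40, 30, 30, 30, 25, 25, 20, 20, 20, 15, 10, 10.
  50 → USB stick 1 (new)  [load 50/60]
  45 → USB stick 2 (new)  [load 45/60]
  40 → USB stick 3 (new)  [load 40/60]
  30 → USB stick 4 (new)  [load 30/60]
  30 → USB stick 4  [load 60/60]
  30 → USB stick 5 (new)  [load 30/60]
  25 → USB stick 5  [load 55/60]
  25 → USB stick 6 (new)  [load 25/60]
  20 → USB stick 3  [load 60/60]
  20 → USB stick 6  [load 45/60]
  20 → USB stick 7 (new)  [load 20/60]
  15 → USB stick 2  [load 60/60]
  10 → USB stick 1  [load 60/60]
  10 → USB stick 6  [load 55/60]
7 USB sticks opened.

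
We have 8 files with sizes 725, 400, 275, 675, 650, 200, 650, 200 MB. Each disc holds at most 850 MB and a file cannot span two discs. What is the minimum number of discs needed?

5

Total = 725 + 675 + 650 + 650 + 400 + 275 + 200 + 200 = 3775 MB.
Lower bound: ⌈3775/850⌉ = 5 discs.
A packing using 5 discs:
  disc 1: 725 = 725
  disc 2: 675 = 675
  disc 3: 650 + 200 = 850
  disc 4: 650 + 200 = 850
  disc 5: 400 + 275 = 675
This matches the lower bound, so 5 is optimal.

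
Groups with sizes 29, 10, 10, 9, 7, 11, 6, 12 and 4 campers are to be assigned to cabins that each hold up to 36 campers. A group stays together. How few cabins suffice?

Total = 29 + 12 + 11 + 10 + 10 + 9 + 7 + 6 + 4 = 98 campers.
Lower bound: ⌈98/36⌉ = 3 cabins.
A packing using 3 cabins:
  cabin 1: 29 + 7 = 36
  cabin 2: 12 + 11 + 10 = 33
  cabin 3: 10 + 9 + 6 + 4 = 29
This matches the lower bound, so 3 is optimal.

3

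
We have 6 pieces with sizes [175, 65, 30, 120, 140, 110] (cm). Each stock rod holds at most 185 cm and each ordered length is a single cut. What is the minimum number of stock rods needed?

Total = 175 + 140 + 120 + 110 + 65 + 30 = 640 cm.
Lower bound: ⌈640/185⌉ = 4 stock rods.
A packing using 4 stock rods:
  stock rod 1: 175 = 175
  stock rod 2: 140 + 30 = 170
  stock rod 3: 120 + 65 = 185
  stock rod 4: 110 = 110
This matches the lower bound, so 4 is optimal.

4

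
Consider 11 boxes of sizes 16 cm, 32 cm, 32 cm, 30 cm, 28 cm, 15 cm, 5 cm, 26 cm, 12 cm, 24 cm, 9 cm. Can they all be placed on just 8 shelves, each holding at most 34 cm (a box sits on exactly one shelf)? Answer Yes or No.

Yes

A valid assignment using 8 shelves:
  shelf 1: 32 = 32
  shelf 2: 32 = 32
  shelf 3: 30 = 30
  shelf 4: 28 + 5 = 33
  shelf 5: 26 = 26
  shelf 6: 24 + 9 = 33
  shelf 7: 16 + 15 = 31
  shelf 8: 12 = 12
Every load is within 34 cm, so 8 shelves suffice.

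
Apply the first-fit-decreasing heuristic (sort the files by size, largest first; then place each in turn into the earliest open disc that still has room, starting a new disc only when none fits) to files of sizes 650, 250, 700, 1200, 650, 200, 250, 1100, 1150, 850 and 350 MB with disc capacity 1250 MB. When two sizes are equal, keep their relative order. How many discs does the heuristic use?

7

Sorted descending: 1200, 1150, 1100, 850, 700, 650, 650, 350, 250, 250, 200.
  1200 → disc 1 (new)  [load 1200/1250]
  1150 → disc 2 (new)  [load 1150/1250]
  1100 → disc 3 (new)  [load 1100/1250]
  850 → disc 4 (new)  [load 850/1250]
  700 → disc 5 (new)  [load 700/1250]
  650 → disc 6 (new)  [load 650/1250]
  650 → disc 7 (new)  [load 650/1250]
  350 → disc 4  [load 1200/1250]
  250 → disc 5  [load 950/1250]
  250 → disc 5  [load 1200/1250]
  200 → disc 6  [load 850/1250]
7 discs opened.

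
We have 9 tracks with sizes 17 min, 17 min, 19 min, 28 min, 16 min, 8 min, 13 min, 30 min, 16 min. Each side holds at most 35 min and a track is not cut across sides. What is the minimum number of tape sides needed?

6

Total = 30 + 28 + 19 + 17 + 17 + 16 + 16 + 13 + 8 = 164 min.
Lower bound: ⌈164/35⌉ = 5 tape sides.
A packing using 6 tape sides:
  side 1: 30 = 30
  side 2: 28 = 28
  side 3: 19 + 16 = 35
  side 4: 17 + 17 = 34
  side 5: 16 + 13 = 29
  side 6: 8 = 8
No arrangement into 5 tape sides stays within capacity, so 6 is optimal.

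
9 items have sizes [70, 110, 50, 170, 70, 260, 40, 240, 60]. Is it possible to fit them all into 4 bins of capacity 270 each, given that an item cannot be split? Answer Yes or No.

No

Total = 1070; ⌈1070/270⌉ = 4.
The bound of 4 does not rule out 4, but exhaustive search shows no assignment into 4 bins of capacity 270 exists — the minimum is 5.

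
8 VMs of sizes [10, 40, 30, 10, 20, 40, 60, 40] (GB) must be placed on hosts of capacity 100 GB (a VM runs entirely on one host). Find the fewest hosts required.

Total = 60 + 40 + 40 + 40 + 30 + 20 + 10 + 10 = 250 GB.
Lower bound: ⌈250/100⌉ = 3 hosts.
A packing using 3 hosts:
  host 1: 60 + 40 = 100
  host 2: 40 + 40 + 20 = 100
  host 3: 30 + 10 + 10 = 50
This matches the lower bound, so 3 is optimal.

3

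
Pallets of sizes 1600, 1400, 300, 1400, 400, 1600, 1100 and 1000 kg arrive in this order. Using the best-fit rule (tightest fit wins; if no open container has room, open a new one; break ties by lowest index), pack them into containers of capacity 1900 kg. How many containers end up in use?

  1600 → container 1 (new)  [load 1600/1900]
  1400 → container 2 (new)  [load 1400/1900]
  300 → container 1  [load 1900/1900]
  1400 → container 3 (new)  [load 1400/1900]
  400 → container 2  [load 1800/1900]
  1600 → container 4 (new)  [load 1600/1900]
  1100 → container 5 (new)  [load 1100/1900]
  1000 → container 6 (new)  [load 1000/1900]
6 containers opened.

6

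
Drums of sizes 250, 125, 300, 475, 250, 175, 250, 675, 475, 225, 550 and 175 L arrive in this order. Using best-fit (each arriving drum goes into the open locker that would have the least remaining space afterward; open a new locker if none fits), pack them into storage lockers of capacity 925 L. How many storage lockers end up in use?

  250 → locker 1 (new)  [load 250/925]
  125 → locker 1  [load 375/925]
  300 → locker 1  [load 675/925]
  475 → locker 2 (new)  [load 475/925]
  250 → locker 1  [load 925/925]
  175 → locker 2  [load 650/925]
  250 → locker 2  [load 900/925]
  675 → locker 3 (new)  [load 675/925]
  475 → locker 4 (new)  [load 475/925]
  225 → locker 3  [load 900/925]
  550 → locker 5 (new)  [load 550/925]
  175 → locker 5  [load 725/925]
5 storage lockers opened.

5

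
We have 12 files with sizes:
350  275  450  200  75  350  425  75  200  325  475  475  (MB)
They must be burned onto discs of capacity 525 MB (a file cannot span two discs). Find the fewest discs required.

Total = 475 + 475 + 450 + 425 + 350 + 350 + 325 + 275 + 200 + 200 + 75 + 75 = 3675 MB.
Lower bound: ⌈3675/525⌉ = 7 discs.
Also, 8 files each exceed 525/2 MB, and no two of those can share a disc, so at least 8 discs are needed.
A packing using 8 discs:
  disc 1: 475 = 475
  disc 2: 475 = 475
  disc 3: 450 + 75 = 525
  disc 4: 425 + 75 = 500
  disc 5: 350 = 350
  disc 6: 350 = 350
  disc 7: 325 + 200 = 525
  disc 8: 275 + 200 = 475
This matches the lower bound, so 8 is optimal.

8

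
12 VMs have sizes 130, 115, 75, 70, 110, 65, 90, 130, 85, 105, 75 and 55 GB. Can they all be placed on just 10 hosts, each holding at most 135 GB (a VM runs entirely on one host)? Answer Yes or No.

Yes

A valid assignment using 10 hosts:
  host 1: 130 = 130
  host 2: 130 = 130
  host 3: 115 = 115
  host 4: 110 = 110
  host 5: 105 = 105
  host 6: 90 = 90
  host 7: 85 = 85
  host 8: 75 + 55 = 130
  host 9: 75 = 75
  host 10: 70 + 65 = 135
Every load is within 135 GB, so 10 hosts suffice.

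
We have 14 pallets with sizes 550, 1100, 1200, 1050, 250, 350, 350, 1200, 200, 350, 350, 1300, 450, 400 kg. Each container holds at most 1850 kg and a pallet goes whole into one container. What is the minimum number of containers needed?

Total = 1300 + 1200 + 1200 + 1100 + 1050 + 550 + 450 + 400 + 350 + 350 + 350 + 350 + 250 + 200 = 9100 kg.
Lower bound: ⌈9100/1850⌉ = 5 containers.
A packing using 5 containers:
  container 1: 1300 + 550 = 1850
  container 2: 1200 + 450 + 200 = 1850
  container 3: 1200 + 400 + 250 = 1850
  container 4: 1100 + 350 + 350 = 1800
  container 5: 1050 + 350 + 350 = 1750
This matches the lower bound, so 5 is optimal.

5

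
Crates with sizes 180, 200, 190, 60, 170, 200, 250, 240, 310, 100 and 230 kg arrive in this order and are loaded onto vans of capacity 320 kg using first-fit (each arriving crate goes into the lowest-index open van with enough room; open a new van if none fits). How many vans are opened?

9

  180 → van 1 (new)  [load 180/320]
  200 → van 2 (new)  [load 200/320]
  190 → van 3 (new)  [load 190/320]
  60 → van 1  [load 240/320]
  170 → van 4 (new)  [load 170/320]
  200 → van 5 (new)  [load 200/320]
  250 → van 6 (new)  [load 250/320]
  240 → van 7 (new)  [load 240/320]
  310 → van 8 (new)  [load 310/320]
  100 → van 2  [load 300/320]
  230 → van 9 (new)  [load 230/320]
9 vans opened.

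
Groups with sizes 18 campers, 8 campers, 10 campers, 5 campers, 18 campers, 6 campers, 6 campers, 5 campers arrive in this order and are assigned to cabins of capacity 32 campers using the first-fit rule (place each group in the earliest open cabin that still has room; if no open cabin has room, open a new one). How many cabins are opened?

3

  18 → cabin 1 (new)  [load 18/32]
  8 → cabin 1  [load 26/32]
  10 → cabin 2 (new)  [load 10/32]
  5 → cabin 1  [load 31/32]
  18 → cabin 2  [load 28/32]
  6 → cabin 3 (new)  [load 6/32]
  6 → cabin 3  [load 12/32]
  5 → cabin 3  [load 17/32]
3 cabins opened.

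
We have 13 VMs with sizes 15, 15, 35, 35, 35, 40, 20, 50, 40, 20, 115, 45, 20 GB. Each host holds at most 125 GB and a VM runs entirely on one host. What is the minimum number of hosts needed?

Total = 115 + 50 + 45 + 40 + 40 + 35 + 35 + 35 + 20 + 20 + 20 + 15 + 15 = 485 GB.
Lower bound: ⌈485/125⌉ = 4 hosts.
A packing using 4 hosts:
  host 1: 115 = 115
  host 2: 50 + 45 + 15 + 15 = 125
  host 3: 40 + 40 + 20 + 20 = 120
  host 4: 35 + 35 + 35 + 20 = 125
This matches the lower bound, so 4 is optimal.

4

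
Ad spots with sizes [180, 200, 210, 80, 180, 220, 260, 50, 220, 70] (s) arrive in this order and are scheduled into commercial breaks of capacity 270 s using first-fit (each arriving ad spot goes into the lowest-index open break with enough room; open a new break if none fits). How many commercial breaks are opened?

7

  180 → break 1 (new)  [load 180/270]
  200 → break 2 (new)  [load 200/270]
  210 → break 3 (new)  [load 210/270]
  80 → break 1  [load 260/270]
  180 → break 4 (new)  [load 180/270]
  220 → break 5 (new)  [load 220/270]
  260 → break 6 (new)  [load 260/270]
  50 → break 2  [load 250/270]
  220 → break 7 (new)  [load 220/270]
  70 → break 4  [load 250/270]
7 commercial breaks opened.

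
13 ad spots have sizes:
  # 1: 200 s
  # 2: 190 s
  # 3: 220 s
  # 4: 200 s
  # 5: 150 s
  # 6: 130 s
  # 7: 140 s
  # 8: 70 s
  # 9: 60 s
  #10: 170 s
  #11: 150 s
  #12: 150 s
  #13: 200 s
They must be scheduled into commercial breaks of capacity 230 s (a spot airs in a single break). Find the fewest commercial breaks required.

Total = 220 + 200 + 200 + 200 + 190 + 170 + 150 + 150 + 150 + 140 + 130 + 70 + 60 = 2030 s.
Lower bound: ⌈2030/230⌉ = 9 commercial breaks.
Also, 11 ad spots each exceed 115 s, and no two of those can share a break, so at least 11 commercial breaks are needed.
A packing using 11 commercial breaks:
  break 1: 220 = 220
  break 2: 200 = 200
  break 3: 200 = 200
  break 4: 200 = 200
  break 5: 190 = 190
  break 6: 170 + 60 = 230
  break 7: 150 + 70 = 220
  break 8: 150 = 150
  break 9: 150 = 150
  break 10: 140 = 140
  break 11: 130 = 130
This matches the lower bound, so 11 is optimal.

11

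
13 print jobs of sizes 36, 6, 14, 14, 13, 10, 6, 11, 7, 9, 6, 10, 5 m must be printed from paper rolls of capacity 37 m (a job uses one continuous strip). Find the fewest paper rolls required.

4

Total = 36 + 14 + 14 + 13 + 11 + 10 + 10 + 9 + 7 + 6 + 6 + 6 + 5 = 147 m.
Lower bound: ⌈147/37⌉ = 4 paper rolls.
A packing using 4 paper rolls:
  roll 1: 36 = 36
  roll 2: 14 + 14 + 9 = 37
  roll 3: 13 + 11 + 7 + 6 = 37
  roll 4: 10 + 10 + 6 + 6 + 5 = 37
This matches the lower bound, so 4 is optimal.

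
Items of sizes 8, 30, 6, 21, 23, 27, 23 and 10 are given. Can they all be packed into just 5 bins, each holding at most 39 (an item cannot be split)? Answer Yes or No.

A valid assignment using 5 bins:
  bin 1: 30 + 8 = 38
  bin 2: 27 + 10 = 37
  bin 3: 23 + 6 = 29
  bin 4: 23 = 23
  bin 5: 21 = 21
Every load is within 39, so 5 bins suffice.

Yes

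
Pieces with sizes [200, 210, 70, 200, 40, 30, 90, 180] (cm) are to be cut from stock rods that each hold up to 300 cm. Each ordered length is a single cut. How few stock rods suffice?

4

Total = 210 + 200 + 200 + 180 + 90 + 70 + 40 + 30 = 1020 cm.
Lower bound: ⌈1020/300⌉ = 4 stock rods.
A packing using 4 stock rods:
  stock rod 1: 210 + 90 = 300
  stock rod 2: 200 + 70 + 30 = 300
  stock rod 3: 200 + 40 = 240
  stock rod 4: 180 = 180
This matches the lower bound, so 4 is optimal.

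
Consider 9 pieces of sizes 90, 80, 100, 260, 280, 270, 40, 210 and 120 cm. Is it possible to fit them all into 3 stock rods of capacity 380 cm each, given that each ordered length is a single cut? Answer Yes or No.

Total = 1450 cm; ⌈1450/380⌉ = 4.
At least 4 stock rods are required, but only 3 are allowed.

No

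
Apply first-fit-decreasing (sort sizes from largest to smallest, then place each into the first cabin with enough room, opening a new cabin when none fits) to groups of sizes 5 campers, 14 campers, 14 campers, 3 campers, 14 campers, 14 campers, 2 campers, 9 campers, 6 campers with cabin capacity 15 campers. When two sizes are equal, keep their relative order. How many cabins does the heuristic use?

6

Sorted descending: 14, 14, 14, 14, 9, 6, 5, 3, 2.
  14 → cabin 1 (new)  [load 14/15]
  14 → cabin 2 (new)  [load 14/15]
  14 → cabin 3 (new)  [load 14/15]
  14 → cabin 4 (new)  [load 14/15]
  9 → cabin 5 (new)  [load 9/15]
  6 → cabin 5  [load 15/15]
  5 → cabin 6 (new)  [load 5/15]
  3 → cabin 6  [load 8/15]
  2 → cabin 6  [load 10/15]
6 cabins opened.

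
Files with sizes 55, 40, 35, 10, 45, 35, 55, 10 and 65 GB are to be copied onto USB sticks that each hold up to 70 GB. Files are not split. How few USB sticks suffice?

6

Total = 65 + 55 + 55 + 45 + 40 + 35 + 35 + 10 + 10 = 350 GB.
Lower bound: ⌈350/70⌉ = 5 USB sticks.
A packing using 6 USB sticks:
  USB stick 1: 65 = 65
  USB stick 2: 55 + 10 = 65
  USB stick 3: 55 + 10 = 65
  USB stick 4: 45 = 45
  USB stick 5: 40 = 40
  USB stick 6: 35 + 35 = 70
No arrangement into 5 USB sticks stays within capacity, so 6 is optimal.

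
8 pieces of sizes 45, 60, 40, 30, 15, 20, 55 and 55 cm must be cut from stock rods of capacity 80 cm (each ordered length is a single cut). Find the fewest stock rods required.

5

Total = 60 + 55 + 55 + 45 + 40 + 30 + 20 + 15 = 320 cm.
Lower bound: ⌈320/80⌉ = 4 stock rods.
A packing using 5 stock rods:
  stock rod 1: 60 + 20 = 80
  stock rod 2: 55 + 15 = 70
  stock rod 3: 55 = 55
  stock rod 4: 45 + 30 = 75
  stock rod 5: 40 = 40
No arrangement into 4 stock rods stays within capacity, so 5 is optimal.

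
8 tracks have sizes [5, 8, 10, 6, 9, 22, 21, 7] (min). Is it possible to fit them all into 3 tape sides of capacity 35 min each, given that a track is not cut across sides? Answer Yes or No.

A valid assignment using 3 tape sides:
  side 1: 22 + 10 = 32
  side 2: 21 + 9 + 5 = 35
  side 3: 8 + 7 + 6 = 21
Every load is within 35 min, so 3 tape sides suffice.

Yes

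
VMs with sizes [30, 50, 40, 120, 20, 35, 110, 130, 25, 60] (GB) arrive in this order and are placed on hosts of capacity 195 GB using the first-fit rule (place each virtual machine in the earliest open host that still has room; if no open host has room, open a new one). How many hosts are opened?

  30 → host 1 (new)  [load 30/195]
  50 → host 1  [load 80/195]
  40 → host 1  [load 120/195]
  120 → host 2 (new)  [load 120/195]
  20 → host 1  [load 140/195]
  35 → host 1  [load 175/195]
  110 → host 3 (new)  [load 110/195]
  130 → host 4 (new)  [load 130/195]
  25 → host 2  [load 145/195]
  60 → host 3  [load 170/195]
4 hosts opened.

4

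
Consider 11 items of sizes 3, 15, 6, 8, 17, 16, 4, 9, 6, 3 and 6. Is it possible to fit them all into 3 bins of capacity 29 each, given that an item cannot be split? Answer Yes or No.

No

Total = 93; ⌈93/29⌉ = 4.
At least 4 bins are required, but only 3 are allowed.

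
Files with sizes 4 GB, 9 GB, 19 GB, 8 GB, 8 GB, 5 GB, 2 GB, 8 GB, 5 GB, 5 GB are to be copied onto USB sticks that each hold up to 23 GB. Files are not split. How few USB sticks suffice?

Total = 19 + 9 + 8 + 8 + 8 + 5 + 5 + 5 + 4 + 2 = 73 GB.
Lower bound: ⌈73/23⌉ = 4 USB sticks.
A packing using 4 USB sticks:
  USB stick 1: 19 + 4 = 23
  USB stick 2: 9 + 8 + 5 = 22
  USB stick 3: 8 + 8 + 5 + 2 = 23
  USB stick 4: 5 = 5
This matches the lower bound, so 4 is optimal.

4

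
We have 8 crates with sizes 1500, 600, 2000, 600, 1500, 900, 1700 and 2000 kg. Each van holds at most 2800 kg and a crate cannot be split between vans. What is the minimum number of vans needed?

5

Total = 2000 + 2000 + 1700 + 1500 + 1500 + 900 + 600 + 600 = 10800 kg.
Lower bound: ⌈10800/2800⌉ = 4 vans.
Also, 5 crates each exceed 1400 kg, and no two of those can share a van, so at least 5 vans are needed.
A packing using 5 vans:
  van 1: 2000 + 600 = 2600
  van 2: 2000 + 600 = 2600
  van 3: 1700 + 900 = 2600
  van 4: 1500 = 1500
  van 5: 1500 = 1500
This matches the lower bound, so 5 is optimal.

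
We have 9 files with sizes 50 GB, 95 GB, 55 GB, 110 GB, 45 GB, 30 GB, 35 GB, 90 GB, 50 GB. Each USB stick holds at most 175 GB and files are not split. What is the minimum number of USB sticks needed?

4

Total = 110 + 95 + 90 + 55 + 50 + 50 + 45 + 35 + 30 = 560 GB.
Lower bound: ⌈560/175⌉ = 4 USB sticks.
A packing using 4 USB sticks:
  USB stick 1: 110 + 55 = 165
  USB stick 2: 95 + 50 + 30 = 175
  USB stick 3: 90 + 50 + 35 = 175
  USB stick 4: 45 = 45
This matches the lower bound, so 4 is optimal.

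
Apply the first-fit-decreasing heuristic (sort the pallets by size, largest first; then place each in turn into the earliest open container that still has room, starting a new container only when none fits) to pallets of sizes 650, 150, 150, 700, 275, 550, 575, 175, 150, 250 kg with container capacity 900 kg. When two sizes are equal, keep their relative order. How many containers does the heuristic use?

5

Sorted descending: 700, 650, 575, 550, 275, 250, 175, 150, 150, 150.
  700 → container 1 (new)  [load 700/900]
  650 → container 2 (new)  [load 650/900]
  575 → container 3 (new)  [load 575/900]
  550 → container 4 (new)  [load 550/900]
  275 → container 3  [load 850/900]
  250 → container 2  [load 900/900]
  175 → container 1  [load 875/900]
  150 → container 4  [load 700/900]
  150 → container 4  [load 850/900]
  150 → container 5 (new)  [load 150/900]
5 containers opened.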